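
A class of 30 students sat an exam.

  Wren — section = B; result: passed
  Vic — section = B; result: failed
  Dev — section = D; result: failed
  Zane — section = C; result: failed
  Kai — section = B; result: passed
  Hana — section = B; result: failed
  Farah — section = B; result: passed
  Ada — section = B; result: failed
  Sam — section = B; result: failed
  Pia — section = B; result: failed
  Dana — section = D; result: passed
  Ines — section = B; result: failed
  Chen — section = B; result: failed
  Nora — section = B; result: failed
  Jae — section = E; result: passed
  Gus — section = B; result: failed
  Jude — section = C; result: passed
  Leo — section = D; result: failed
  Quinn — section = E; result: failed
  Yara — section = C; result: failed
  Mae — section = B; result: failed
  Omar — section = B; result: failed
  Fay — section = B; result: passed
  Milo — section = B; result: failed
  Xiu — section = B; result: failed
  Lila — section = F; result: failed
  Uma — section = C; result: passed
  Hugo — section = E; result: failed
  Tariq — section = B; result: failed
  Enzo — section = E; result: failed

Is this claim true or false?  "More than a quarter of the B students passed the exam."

Truth condition: |A ∩ B| / |A| > 1/4.
|A| = 18, |A ∩ B| = 4, |A ∖ B| = 14.
|A ∩ B|/|A| = 4/18, so the statement is false.

False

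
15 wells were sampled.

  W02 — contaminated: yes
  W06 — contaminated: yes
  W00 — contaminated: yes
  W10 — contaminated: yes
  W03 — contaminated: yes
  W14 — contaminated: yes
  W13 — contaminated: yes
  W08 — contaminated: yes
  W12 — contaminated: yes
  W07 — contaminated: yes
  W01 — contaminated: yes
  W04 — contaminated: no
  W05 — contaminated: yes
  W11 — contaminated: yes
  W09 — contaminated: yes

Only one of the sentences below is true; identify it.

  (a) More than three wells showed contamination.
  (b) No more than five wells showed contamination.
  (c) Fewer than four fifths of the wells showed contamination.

|A| = 15, |A ∩ B| = 14, |A ∖ B| = 1.
(a) requires |A ∩ B| > 3: true.
(b) requires |A ∩ B| ≤ 5: false.
(c) requires |A ∩ B| / |A| < 4/5: false.

(a)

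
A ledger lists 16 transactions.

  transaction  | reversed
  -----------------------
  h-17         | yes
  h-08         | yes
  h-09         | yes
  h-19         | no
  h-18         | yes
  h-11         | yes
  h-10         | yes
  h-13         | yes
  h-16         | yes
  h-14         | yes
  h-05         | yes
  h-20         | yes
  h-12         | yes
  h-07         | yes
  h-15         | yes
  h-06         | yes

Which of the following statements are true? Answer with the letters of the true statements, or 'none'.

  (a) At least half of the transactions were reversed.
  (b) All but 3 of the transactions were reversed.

(a)

|A| = 16, |A ∩ B| = 15, |A ∖ B| = 1.
(a) |A ∩ B| ≥ |A ∖ B|: holds.
(b) |A ∖ B| = 3: fails.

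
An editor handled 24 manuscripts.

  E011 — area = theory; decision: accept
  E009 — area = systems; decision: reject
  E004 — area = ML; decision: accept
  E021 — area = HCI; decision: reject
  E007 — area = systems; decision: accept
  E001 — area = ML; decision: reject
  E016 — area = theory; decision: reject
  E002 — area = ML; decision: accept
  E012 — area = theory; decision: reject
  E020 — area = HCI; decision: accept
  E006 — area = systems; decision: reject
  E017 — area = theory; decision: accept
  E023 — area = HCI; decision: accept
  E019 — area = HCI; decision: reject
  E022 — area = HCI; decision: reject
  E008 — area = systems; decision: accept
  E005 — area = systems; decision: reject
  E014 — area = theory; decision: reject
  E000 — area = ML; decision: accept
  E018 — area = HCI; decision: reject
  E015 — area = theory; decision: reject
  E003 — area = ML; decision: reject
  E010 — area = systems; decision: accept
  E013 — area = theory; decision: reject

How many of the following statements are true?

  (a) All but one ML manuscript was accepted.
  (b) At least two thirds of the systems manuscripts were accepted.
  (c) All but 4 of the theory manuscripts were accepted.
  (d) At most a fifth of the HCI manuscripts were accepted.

(a) ML: |A| = 5, |A ∩ B| = 3; needs |A ∖ B| = 1 — false.
(b) systems: |A| = 6, |A ∩ B| = 3; needs |A ∩ B| / |A| ≥ 2/3 — false.
(c) theory: |A| = 7, |A ∩ B| = 2; needs |A ∖ B| = 4 — false.
(d) HCI: |A| = 6, |A ∩ B| = 2; needs |A ∩ B| / |A| ≤ 1/5 — false.

0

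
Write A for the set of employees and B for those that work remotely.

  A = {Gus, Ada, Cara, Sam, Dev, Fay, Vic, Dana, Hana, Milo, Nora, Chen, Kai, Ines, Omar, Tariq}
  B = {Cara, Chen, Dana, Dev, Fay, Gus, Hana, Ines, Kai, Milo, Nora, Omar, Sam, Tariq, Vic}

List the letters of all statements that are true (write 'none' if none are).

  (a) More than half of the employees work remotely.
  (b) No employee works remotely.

(a)

|A| = 16, |A ∩ B| = 15, |A ∖ B| = 1.
(a) |A ∩ B| > |A ∖ B|: holds.
(b) A ∩ B = ∅ (|A ∩ B| = 0): fails.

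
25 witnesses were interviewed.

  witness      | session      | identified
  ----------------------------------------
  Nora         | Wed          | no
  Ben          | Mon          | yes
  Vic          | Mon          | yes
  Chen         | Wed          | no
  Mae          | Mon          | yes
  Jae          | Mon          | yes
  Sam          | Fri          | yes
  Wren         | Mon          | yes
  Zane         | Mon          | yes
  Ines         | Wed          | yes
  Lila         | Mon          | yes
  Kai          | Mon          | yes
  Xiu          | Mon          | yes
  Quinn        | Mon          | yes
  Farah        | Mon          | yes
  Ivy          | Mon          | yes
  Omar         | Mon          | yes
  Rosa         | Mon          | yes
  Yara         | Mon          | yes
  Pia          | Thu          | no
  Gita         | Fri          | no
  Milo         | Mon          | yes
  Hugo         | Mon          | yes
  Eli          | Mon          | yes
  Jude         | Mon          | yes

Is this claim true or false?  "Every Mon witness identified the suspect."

True

The determiner here denotes the relation: A ⊆ B, i.e. every element of A is in B (|A ∖ B| = 0).
|A| = 19, |A ∩ B| = 19, |A ∖ B| = 0.
So the statement is true.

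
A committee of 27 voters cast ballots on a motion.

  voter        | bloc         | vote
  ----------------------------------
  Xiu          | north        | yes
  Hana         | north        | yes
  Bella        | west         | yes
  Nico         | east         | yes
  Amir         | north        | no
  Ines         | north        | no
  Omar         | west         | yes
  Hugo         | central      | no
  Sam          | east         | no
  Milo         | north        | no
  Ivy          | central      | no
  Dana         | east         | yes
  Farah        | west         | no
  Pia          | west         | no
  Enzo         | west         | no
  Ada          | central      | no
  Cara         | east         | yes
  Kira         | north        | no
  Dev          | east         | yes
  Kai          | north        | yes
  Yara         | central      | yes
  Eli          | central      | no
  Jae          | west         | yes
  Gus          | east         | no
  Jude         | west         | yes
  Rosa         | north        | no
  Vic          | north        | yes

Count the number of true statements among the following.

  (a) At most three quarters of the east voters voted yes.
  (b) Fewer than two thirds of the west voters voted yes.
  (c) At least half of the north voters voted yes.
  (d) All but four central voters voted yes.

(a) east: |A| = 6, |A ∩ B| = 4; needs |A ∩ B| / |A| ≤ 3/4 — true.
(b) west: |A| = 7, |A ∩ B| = 4; needs |A ∩ B| / |A| < 2/3 — true.
(c) north: |A| = 9, |A ∩ B| = 4; needs |A ∩ B| ≥ |A ∖ B| — false.
(d) central: |A| = 5, |A ∩ B| = 1; needs |A ∖ B| = 4 — true.

3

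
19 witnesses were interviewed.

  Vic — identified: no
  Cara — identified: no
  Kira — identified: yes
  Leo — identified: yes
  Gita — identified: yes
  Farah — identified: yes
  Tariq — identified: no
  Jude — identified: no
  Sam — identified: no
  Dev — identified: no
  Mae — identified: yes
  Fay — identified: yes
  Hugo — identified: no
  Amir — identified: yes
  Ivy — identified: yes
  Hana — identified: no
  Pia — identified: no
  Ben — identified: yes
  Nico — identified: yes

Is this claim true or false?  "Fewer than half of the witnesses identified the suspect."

'Fewer than half of the witnesses identified the suspect' holds iff |A ∩ B| < |A ∖ B|.
|A| = 19, |A ∩ B| = 10, |A ∖ B| = 9.
10 > 9, so the statement is false.

False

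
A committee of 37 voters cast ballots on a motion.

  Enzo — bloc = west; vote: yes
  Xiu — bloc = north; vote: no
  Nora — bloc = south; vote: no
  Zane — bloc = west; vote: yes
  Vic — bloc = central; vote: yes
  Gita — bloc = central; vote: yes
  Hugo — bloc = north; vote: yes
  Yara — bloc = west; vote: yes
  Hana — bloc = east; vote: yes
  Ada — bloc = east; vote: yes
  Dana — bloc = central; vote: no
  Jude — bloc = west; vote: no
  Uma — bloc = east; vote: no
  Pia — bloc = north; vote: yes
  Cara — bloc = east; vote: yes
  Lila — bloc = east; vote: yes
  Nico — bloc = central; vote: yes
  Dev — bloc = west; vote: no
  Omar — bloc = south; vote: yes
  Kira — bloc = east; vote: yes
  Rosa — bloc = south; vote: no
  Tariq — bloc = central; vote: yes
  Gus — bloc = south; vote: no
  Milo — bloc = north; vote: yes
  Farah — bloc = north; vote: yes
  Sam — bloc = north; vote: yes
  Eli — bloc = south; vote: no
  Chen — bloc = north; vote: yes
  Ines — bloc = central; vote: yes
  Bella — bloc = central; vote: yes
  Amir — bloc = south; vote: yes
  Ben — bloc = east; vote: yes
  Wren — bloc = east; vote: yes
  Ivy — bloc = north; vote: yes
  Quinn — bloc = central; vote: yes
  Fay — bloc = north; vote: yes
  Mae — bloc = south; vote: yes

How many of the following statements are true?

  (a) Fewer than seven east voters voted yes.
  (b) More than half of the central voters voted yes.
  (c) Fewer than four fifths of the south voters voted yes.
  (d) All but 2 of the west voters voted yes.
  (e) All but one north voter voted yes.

(a) east: |A| = 8, |A ∩ B| = 7; needs |A ∩ B| < 7 — false.
(b) central: |A| = 8, |A ∩ B| = 7; needs |A ∩ B| > |A ∖ B| — true.
(c) south: |A| = 7, |A ∩ B| = 3; needs |A ∩ B| / |A| < 4/5 — true.
(d) west: |A| = 5, |A ∩ B| = 3; needs |A ∖ B| = 2 — true.
(e) north: |A| = 9, |A ∩ B| = 8; needs |A ∖ B| = 1 — true.

4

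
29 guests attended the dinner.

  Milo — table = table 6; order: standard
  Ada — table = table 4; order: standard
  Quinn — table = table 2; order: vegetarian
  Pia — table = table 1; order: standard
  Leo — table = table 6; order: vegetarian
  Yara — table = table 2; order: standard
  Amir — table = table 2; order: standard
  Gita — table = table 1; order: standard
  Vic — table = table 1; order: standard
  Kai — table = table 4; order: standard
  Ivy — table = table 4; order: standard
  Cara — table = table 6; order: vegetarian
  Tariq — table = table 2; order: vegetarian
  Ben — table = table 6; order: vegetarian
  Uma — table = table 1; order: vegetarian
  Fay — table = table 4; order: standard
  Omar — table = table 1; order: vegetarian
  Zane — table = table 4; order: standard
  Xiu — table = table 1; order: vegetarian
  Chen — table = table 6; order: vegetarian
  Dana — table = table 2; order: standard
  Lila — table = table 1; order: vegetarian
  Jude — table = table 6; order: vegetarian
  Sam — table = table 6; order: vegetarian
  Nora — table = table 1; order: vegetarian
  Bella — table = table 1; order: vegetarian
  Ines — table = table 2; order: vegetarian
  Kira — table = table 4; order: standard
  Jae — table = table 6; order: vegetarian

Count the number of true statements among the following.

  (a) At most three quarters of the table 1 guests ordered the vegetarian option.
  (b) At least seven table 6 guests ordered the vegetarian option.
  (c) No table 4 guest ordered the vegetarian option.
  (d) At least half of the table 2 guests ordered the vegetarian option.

4

(a) table 1: |A| = 9, |A ∩ B| = 6; needs |A ∩ B| / |A| ≤ 3/4 — true.
(b) table 6: |A| = 8, |A ∩ B| = 7; needs |A ∩ B| ≥ 7 — true.
(c) table 4: |A| = 6, |A ∩ B| = 0; needs A ∩ B = ∅ (|A ∩ B| = 0) — true.
(d) table 2: |A| = 6, |A ∩ B| = 3; needs |A ∩ B| ≥ |A ∖ B| — true.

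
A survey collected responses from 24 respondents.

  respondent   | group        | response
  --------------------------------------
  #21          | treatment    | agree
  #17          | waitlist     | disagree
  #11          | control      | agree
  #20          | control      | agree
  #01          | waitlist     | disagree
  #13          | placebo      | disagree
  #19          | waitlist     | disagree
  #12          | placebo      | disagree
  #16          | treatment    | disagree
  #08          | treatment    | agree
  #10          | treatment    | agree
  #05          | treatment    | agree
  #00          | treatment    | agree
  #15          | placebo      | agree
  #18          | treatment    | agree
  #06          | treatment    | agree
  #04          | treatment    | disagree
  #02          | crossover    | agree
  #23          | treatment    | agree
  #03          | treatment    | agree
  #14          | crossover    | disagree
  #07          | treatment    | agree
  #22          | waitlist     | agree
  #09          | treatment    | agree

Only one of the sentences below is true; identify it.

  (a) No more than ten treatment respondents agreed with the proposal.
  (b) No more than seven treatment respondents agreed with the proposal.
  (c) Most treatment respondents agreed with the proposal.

(c)

|A| = 13, |A ∩ B| = 11, |A ∖ B| = 2.
(a) requires |A ∩ B| ≤ 10: false.
(b) requires |A ∩ B| ≤ 7: false.
(c) requires |A ∩ B| > |A ∖ B|: true.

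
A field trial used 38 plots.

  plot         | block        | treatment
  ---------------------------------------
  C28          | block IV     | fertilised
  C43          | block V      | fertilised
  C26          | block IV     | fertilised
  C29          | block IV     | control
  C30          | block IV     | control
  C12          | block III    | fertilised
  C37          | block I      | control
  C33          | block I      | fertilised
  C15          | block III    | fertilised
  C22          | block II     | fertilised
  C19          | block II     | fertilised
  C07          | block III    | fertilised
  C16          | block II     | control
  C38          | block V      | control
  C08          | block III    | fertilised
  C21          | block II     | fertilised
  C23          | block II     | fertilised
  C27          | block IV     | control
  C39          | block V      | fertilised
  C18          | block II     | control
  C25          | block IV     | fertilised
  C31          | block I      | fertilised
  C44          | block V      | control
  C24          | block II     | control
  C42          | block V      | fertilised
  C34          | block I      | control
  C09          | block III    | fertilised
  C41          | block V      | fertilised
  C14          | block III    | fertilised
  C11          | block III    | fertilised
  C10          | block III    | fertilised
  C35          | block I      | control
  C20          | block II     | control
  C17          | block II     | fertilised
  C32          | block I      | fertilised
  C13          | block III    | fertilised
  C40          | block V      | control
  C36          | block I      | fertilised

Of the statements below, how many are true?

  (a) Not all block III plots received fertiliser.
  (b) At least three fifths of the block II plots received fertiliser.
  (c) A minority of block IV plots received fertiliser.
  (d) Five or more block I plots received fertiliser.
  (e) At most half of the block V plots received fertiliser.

(a) block III: |A| = 9, |A ∩ B| = 9; needs A ⊄ B (|A ∖ B| ≥ 1) — false.
(b) block II: |A| = 9, |A ∩ B| = 5; needs |A ∩ B| / |A| ≥ 3/5 — false.
(c) block IV: |A| = 6, |A ∩ B| = 3; needs |A ∩ B| < |A ∖ B| — false.
(d) block I: |A| = 7, |A ∩ B| = 4; needs |A ∩ B| ≥ 5 — false.
(e) block V: |A| = 7, |A ∩ B| = 4; needs |A ∩ B| ≤ |A ∖ B| — false.

0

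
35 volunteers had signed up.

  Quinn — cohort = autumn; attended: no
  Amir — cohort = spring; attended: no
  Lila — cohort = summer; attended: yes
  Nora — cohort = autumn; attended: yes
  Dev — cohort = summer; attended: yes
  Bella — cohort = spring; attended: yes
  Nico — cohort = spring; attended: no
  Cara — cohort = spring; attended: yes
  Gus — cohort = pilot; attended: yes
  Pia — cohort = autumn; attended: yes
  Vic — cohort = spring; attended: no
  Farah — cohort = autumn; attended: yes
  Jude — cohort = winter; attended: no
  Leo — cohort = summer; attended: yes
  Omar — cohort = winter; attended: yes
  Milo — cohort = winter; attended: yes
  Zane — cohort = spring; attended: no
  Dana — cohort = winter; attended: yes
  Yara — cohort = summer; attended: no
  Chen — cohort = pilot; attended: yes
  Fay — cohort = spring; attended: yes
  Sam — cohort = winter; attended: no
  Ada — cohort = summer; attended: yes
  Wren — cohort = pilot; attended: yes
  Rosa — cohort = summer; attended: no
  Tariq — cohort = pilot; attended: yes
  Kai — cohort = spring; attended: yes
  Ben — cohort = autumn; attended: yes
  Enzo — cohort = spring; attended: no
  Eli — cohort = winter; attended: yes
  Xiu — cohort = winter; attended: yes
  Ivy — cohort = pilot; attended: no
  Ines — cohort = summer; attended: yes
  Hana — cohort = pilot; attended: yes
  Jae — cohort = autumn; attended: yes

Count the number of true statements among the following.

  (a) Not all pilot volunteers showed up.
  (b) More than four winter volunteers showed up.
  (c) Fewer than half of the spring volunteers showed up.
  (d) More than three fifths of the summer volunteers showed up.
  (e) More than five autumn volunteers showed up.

(a) pilot: |A| = 6, |A ∩ B| = 5; needs A ⊄ B (|A ∖ B| ≥ 1) — true.
(b) winter: |A| = 7, |A ∩ B| = 5; needs |A ∩ B| > 4 — true.
(c) spring: |A| = 9, |A ∩ B| = 4; needs |A ∩ B| < |A ∖ B| — true.
(d) summer: |A| = 7, |A ∩ B| = 5; needs |A ∩ B| / |A| > 3/5 — true.
(e) autumn: |A| = 6, |A ∩ B| = 5; needs |A ∩ B| > 5 — false.

4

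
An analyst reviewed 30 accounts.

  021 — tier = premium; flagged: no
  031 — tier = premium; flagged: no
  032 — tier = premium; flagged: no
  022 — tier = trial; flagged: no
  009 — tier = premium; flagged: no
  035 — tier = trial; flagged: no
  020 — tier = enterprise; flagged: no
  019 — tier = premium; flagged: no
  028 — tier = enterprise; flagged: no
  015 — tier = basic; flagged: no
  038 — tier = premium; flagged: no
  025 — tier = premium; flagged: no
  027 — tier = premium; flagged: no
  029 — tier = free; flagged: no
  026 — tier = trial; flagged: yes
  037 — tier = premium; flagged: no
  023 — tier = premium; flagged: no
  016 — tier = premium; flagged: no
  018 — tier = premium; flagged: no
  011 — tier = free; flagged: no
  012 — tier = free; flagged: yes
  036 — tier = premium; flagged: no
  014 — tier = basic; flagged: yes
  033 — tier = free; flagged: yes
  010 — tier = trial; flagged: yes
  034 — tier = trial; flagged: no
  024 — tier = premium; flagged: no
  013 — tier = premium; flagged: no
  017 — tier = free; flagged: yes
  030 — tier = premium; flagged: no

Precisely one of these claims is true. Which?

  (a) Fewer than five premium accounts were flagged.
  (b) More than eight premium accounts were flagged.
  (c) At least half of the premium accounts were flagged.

(a)

|A| = 16, |A ∩ B| = 0, |A ∖ B| = 16.
(a) requires |A ∩ B| < 5: true.
(b) requires |A ∩ B| > 8: false.
(c) requires |A ∩ B| ≥ |A ∖ B|: false.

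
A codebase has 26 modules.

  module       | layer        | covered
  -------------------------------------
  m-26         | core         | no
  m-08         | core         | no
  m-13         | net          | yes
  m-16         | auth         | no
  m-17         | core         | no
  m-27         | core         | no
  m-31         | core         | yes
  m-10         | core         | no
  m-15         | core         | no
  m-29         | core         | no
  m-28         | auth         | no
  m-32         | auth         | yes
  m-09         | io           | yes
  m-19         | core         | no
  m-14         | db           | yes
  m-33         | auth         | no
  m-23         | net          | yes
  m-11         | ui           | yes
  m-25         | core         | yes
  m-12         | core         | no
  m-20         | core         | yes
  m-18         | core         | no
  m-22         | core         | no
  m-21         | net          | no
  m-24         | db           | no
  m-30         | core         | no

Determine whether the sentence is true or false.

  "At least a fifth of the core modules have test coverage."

'At least a fifth of the core modules have test coverage' holds iff |A ∩ B| / |A| ≥ 1/5.
|A| = 15, |A ∩ B| = 3, |A ∖ B| = 12.
|A ∩ B|/|A| = 3/15, so the statement is true.

True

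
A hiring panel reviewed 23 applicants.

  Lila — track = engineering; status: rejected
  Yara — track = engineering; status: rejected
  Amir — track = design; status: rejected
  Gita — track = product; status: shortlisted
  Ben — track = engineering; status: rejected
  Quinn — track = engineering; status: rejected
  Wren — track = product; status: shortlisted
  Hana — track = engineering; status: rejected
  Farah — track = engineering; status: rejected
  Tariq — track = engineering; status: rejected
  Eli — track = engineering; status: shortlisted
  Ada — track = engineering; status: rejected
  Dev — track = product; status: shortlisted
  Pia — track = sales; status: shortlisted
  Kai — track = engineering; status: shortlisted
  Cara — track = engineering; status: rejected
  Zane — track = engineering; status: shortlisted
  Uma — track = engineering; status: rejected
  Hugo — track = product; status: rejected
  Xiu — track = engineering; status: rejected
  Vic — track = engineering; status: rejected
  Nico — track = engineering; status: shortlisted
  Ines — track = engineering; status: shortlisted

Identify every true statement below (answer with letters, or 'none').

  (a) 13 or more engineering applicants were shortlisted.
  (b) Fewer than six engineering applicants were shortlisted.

|A| = 17, |A ∩ B| = 5, |A ∖ B| = 12.
(a) |A ∩ B| ≥ 13: fails.
(b) |A ∩ B| < 6: holds.

(b)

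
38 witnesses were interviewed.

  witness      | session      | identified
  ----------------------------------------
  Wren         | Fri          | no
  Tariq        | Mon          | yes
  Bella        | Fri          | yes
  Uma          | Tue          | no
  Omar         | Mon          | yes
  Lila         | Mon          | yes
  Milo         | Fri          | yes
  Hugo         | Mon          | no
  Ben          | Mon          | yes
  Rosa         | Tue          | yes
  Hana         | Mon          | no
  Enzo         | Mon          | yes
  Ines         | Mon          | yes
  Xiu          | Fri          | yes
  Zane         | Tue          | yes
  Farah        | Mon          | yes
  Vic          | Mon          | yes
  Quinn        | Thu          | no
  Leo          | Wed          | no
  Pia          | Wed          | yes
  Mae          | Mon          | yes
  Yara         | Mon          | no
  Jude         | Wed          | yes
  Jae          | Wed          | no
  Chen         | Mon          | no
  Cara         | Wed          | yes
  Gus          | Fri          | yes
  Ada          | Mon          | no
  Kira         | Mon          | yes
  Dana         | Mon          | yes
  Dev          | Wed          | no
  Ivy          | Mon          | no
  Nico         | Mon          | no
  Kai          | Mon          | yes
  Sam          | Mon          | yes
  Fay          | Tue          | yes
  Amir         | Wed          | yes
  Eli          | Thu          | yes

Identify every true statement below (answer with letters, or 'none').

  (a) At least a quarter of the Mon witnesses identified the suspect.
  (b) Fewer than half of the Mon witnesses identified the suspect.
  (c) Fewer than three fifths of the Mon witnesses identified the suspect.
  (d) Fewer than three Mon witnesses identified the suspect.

|A| = 20, |A ∩ B| = 13, |A ∖ B| = 7.
(a) |A ∩ B| / |A| ≥ 1/4: holds.
(b) |A ∩ B| < |A ∖ B|: fails.
(c) |A ∩ B| / |A| < 3/5: fails.
(d) |A ∩ B| < 3: fails.

(a)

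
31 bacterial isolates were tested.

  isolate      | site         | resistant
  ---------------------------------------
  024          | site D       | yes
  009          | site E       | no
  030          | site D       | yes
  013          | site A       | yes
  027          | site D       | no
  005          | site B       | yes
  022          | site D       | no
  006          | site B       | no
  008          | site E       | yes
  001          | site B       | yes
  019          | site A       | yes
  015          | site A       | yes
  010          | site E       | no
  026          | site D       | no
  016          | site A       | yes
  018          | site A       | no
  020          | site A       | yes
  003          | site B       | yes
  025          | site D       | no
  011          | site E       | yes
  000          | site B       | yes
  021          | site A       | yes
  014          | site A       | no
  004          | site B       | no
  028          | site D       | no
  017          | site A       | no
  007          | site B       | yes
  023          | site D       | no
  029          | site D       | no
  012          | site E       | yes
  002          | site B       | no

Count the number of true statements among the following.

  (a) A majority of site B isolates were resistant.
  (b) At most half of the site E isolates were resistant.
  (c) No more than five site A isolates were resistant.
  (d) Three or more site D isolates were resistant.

(a) site B: |A| = 8, |A ∩ B| = 5; needs |A ∩ B| > |A ∖ B| — true.
(b) site E: |A| = 5, |A ∩ B| = 3; needs |A ∩ B| ≤ |A ∖ B| — false.
(c) site A: |A| = 9, |A ∩ B| = 6; needs |A ∩ B| ≤ 5 — false.
(d) site D: |A| = 9, |A ∩ B| = 2; needs |A ∩ B| ≥ 3 — false.

1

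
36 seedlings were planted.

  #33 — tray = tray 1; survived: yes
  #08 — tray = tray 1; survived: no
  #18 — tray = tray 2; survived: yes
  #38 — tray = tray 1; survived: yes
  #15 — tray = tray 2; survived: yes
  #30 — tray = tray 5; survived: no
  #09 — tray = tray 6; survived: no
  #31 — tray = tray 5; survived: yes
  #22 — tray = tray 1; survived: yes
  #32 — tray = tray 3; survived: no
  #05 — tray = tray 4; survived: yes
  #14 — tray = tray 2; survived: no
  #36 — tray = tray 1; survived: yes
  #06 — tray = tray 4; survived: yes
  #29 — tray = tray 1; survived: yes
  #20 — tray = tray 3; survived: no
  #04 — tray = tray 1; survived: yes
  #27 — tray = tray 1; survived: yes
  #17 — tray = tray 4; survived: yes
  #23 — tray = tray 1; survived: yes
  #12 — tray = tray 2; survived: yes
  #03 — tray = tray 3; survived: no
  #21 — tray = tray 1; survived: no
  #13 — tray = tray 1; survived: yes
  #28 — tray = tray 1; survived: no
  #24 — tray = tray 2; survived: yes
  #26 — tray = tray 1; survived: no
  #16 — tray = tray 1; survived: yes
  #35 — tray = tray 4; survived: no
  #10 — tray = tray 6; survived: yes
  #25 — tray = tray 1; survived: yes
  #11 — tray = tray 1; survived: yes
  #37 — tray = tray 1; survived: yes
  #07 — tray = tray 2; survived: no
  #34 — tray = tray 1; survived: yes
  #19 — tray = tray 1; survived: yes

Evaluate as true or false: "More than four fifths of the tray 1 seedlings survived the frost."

False

'More than four fifths of the tray 1 seedlings survived the frost' holds iff |A ∩ B| / |A| > 4/5.
|A| = 19, |A ∩ B| = 15, |A ∖ B| = 4.
|A ∩ B|/|A| = 15/19, so the statement is false.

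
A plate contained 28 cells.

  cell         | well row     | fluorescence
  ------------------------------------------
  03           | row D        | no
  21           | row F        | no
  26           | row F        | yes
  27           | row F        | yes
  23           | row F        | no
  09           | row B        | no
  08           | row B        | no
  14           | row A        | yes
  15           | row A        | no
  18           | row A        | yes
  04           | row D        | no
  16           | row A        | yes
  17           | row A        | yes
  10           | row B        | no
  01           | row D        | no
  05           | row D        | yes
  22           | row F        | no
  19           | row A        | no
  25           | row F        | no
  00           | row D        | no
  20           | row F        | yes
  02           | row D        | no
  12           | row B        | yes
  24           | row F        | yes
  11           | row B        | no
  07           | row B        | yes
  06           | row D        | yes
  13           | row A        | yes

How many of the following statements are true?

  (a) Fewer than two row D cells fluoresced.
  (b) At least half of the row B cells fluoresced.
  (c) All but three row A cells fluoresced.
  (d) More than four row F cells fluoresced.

0

(a) row D: |A| = 7, |A ∩ B| = 2; needs |A ∩ B| < 2 — false.
(b) row B: |A| = 6, |A ∩ B| = 2; needs |A ∩ B| ≥ |A ∖ B| — false.
(c) row A: |A| = 7, |A ∩ B| = 5; needs |A ∖ B| = 3 — false.
(d) row F: |A| = 8, |A ∩ B| = 4; needs |A ∩ B| > 4 — false.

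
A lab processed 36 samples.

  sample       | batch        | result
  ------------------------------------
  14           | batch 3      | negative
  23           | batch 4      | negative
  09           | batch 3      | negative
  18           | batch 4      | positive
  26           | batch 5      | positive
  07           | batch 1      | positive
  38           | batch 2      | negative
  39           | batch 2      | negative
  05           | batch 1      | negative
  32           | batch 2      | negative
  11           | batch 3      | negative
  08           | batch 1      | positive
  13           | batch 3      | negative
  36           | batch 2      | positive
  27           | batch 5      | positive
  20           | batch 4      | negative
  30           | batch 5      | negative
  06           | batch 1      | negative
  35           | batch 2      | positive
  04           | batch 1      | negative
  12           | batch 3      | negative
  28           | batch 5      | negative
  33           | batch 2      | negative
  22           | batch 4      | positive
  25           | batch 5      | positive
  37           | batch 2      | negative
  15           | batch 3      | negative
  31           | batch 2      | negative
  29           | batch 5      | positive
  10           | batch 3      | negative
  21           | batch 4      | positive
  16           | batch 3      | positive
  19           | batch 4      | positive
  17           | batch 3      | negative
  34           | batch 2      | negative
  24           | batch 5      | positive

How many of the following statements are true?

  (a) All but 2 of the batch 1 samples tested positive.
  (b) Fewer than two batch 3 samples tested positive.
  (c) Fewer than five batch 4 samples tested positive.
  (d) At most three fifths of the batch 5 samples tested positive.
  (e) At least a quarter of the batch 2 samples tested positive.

(a) batch 1: |A| = 5, |A ∩ B| = 2; needs |A ∖ B| = 2 — false.
(b) batch 3: |A| = 9, |A ∩ B| = 1; needs |A ∩ B| < 2 — true.
(c) batch 4: |A| = 6, |A ∩ B| = 4; needs |A ∩ B| < 5 — true.
(d) batch 5: |A| = 7, |A ∩ B| = 5; needs |A ∩ B| / |A| ≤ 3/5 — false.
(e) batch 2: |A| = 9, |A ∩ B| = 2; needs |A ∩ B| / |A| ≥ 1/4 — false.

2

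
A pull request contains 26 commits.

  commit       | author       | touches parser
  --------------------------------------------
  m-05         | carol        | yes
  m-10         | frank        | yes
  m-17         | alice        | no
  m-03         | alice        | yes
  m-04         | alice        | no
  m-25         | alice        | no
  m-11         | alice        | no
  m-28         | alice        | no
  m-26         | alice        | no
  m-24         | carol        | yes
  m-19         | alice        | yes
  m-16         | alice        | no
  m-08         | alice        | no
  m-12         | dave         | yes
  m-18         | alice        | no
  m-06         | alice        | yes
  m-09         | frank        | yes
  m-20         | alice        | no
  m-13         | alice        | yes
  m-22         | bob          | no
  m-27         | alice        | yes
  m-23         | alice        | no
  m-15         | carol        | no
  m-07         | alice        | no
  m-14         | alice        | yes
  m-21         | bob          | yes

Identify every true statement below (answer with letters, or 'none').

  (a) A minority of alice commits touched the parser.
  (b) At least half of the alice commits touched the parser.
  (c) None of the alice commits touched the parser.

(a)

|A| = 18, |A ∩ B| = 6, |A ∖ B| = 12.
(a) |A ∩ B| < |A ∖ B|: holds.
(b) |A ∩ B| ≥ |A ∖ B|: fails.
(c) A ∩ B = ∅ (|A ∩ B| = 0): fails.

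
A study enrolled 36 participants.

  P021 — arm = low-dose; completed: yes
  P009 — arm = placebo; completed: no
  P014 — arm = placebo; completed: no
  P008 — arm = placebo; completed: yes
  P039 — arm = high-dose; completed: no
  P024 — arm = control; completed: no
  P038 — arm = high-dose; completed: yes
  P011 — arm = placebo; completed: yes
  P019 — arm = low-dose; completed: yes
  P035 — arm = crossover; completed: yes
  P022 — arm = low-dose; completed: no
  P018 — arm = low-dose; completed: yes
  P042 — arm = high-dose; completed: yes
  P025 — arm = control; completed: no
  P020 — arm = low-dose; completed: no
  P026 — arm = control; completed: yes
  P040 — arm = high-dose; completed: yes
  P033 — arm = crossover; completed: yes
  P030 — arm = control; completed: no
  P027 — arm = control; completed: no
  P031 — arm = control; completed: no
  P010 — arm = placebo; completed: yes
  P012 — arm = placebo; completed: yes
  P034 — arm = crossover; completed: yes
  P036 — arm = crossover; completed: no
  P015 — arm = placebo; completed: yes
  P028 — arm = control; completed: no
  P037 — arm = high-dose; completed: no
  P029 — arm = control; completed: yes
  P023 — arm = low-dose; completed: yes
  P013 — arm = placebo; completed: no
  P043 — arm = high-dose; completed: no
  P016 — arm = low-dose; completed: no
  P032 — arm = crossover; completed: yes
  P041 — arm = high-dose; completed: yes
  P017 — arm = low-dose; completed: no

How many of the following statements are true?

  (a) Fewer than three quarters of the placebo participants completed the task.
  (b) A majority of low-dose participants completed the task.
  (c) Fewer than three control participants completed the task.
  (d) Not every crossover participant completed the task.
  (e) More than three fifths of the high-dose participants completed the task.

(a) placebo: |A| = 8, |A ∩ B| = 5; needs |A ∩ B| / |A| < 3/4 — true.
(b) low-dose: |A| = 8, |A ∩ B| = 4; needs |A ∩ B| > |A ∖ B| — false.
(c) control: |A| = 8, |A ∩ B| = 2; needs |A ∩ B| < 3 — true.
(d) crossover: |A| = 5, |A ∩ B| = 4; needs A ⊄ B (|A ∖ B| ≥ 1) — true.
(e) high-dose: |A| = 7, |A ∩ B| = 4; needs |A ∩ B| / |A| > 3/5 — false.

3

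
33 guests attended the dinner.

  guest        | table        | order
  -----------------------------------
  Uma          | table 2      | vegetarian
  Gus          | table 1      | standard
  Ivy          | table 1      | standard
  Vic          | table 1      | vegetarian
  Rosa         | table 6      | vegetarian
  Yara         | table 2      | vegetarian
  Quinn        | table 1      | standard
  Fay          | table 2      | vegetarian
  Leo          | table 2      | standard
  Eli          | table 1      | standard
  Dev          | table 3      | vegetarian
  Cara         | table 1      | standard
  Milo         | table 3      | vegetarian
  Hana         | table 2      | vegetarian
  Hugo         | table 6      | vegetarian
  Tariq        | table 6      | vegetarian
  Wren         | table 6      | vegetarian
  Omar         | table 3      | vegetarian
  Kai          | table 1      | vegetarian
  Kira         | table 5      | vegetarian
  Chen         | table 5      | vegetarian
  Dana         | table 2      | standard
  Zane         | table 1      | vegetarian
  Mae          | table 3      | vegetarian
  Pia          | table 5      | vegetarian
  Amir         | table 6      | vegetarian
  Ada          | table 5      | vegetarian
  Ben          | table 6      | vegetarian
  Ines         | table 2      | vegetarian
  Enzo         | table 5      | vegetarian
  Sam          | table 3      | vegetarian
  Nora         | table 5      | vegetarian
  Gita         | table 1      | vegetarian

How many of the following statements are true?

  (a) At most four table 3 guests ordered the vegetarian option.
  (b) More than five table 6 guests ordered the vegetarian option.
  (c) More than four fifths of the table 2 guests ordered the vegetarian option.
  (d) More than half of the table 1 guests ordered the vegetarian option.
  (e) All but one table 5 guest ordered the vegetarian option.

(a) table 3: |A| = 5, |A ∩ B| = 5; needs |A ∩ B| ≤ 4 — false.
(b) table 6: |A| = 6, |A ∩ B| = 6; needs |A ∩ B| > 5 — true.
(c) table 2: |A| = 7, |A ∩ B| = 5; needs |A ∩ B| / |A| > 4/5 — false.
(d) table 1: |A| = 9, |A ∩ B| = 4; needs |A ∩ B| > |A ∖ B| — false.
(e) table 5: |A| = 6, |A ∩ B| = 6; needs |A ∖ B| = 1 — false.

1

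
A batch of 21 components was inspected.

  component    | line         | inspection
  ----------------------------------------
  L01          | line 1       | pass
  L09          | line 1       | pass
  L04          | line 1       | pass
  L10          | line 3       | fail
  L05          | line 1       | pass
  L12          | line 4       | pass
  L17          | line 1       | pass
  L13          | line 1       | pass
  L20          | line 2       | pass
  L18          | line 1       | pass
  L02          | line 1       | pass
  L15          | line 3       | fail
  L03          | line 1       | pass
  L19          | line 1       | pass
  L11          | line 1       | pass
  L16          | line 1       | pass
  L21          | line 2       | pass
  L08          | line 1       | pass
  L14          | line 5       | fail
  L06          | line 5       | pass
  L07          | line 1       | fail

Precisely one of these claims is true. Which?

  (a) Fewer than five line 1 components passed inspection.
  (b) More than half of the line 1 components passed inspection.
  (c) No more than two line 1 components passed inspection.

(b)

|A| = 14, |A ∩ B| = 13, |A ∖ B| = 1.
(a) requires |A ∩ B| < 5: false.
(b) requires |A ∩ B| > |A ∖ B|: true.
(c) requires |A ∩ B| ≤ 2: false.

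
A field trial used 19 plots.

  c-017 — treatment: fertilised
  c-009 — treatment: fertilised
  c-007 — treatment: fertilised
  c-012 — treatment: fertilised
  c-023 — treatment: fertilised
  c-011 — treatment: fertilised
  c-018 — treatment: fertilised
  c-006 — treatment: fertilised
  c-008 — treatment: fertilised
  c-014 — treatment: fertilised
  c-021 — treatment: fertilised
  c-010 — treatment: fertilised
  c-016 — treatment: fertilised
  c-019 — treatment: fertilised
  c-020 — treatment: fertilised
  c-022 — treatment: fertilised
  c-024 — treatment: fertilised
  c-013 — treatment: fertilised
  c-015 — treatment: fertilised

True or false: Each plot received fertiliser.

True

The determiner here denotes the relation: A ⊆ B, i.e. every element of A is in B (|A ∖ B| = 0).
|A| = 19, |A ∩ B| = 19, |A ∖ B| = 0.
So the statement is true.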